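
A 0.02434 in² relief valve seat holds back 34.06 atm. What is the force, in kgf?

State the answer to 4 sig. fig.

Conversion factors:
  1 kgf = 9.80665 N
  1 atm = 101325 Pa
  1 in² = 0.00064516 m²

34.06 atm × 101325 = 3.45113×10⁶ Pa
0.02434 in² × 0.00064516 = 1.57032×10⁻⁵ m²
F = P × A = 3.45113×10⁶ Pa × 1.57032×10⁻⁵ m² = 54.1938 N
54.1938 N ÷ (9.80665 N/kgf) = 5.52623 kgf

5.526 kgf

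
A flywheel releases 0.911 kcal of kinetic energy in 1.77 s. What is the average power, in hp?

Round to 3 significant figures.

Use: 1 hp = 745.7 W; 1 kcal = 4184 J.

2.89 hp

0.911 kcal × 4184 → 3811.62 J
P = E / t = 3811.62 J / 1.77 s = 2153.46 W
2153.46 W ÷ (745.7 W/hp) = 2.88784 hp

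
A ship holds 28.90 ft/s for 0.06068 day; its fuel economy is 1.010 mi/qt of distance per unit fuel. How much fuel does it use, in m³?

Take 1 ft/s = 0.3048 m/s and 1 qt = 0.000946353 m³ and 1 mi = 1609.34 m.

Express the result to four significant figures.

28.90 ft/s → 8.80872 m/s
0.06068 day → 5242.75 s
d = v × t = 8.80872 × 5242.75 = 46181.9 m
1.010 mi/qt → 1.71758×10⁶ m/m³
V = d / (distance per unit fuel) = 46181.9 / 1.71758×10⁶ = 0.0268878 m³

0.02689 m³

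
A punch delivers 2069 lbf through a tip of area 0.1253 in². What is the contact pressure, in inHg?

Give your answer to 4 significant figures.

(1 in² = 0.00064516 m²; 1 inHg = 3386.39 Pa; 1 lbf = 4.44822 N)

3.362×10⁴ inHg

2069 lbf × 4.44822 = 9203.37 N
0.1253 in² × 0.00064516 = 8.08385×10⁻⁵ m²
P = F / A = 9203.37 N / 8.08385×10⁻⁵ m² = 1.13849×10⁸ Pa
1.13849×10⁸ Pa ÷ (3386.39 Pa/inHg) = 33619.6 inHg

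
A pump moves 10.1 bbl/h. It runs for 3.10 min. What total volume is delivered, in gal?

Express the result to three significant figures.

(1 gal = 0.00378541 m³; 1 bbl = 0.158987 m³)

21.9 gal

10.1 bbl/h → 4.46047×10⁻⁴ m³/s
3.10 min → 186 s
V = Q × t = 4.46047×10⁻⁴ × 186 = 0.0829647 m³
In gal: 0.0829647 / 0.00378541 = 21.917 gal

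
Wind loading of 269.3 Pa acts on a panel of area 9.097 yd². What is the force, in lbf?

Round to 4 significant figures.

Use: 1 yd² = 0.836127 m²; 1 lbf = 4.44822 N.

460.5 lbf

9.097 yd² × 0.836127 → 7.60625 m²
F = P × A = 269.3 Pa × 7.60625 m² = 2048.36 N
2048.36 N ÷ (4.44822 N/lbf) = 460.49 lbf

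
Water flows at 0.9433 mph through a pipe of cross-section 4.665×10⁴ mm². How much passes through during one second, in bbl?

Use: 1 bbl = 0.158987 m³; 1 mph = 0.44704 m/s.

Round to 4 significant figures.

0.9433 mph × 0.44704 = 0.421693 m/s
4.665×10⁴ mm² × 10⁻⁶ = 0.04665 m²
V = v × A × t = 0.421693 m/s × 0.04665 m² × 1 s = 0.019672 m³
0.019672 m³ ÷ (0.158987 m³/bbl) = 0.123733 bbl

0.1237 bbl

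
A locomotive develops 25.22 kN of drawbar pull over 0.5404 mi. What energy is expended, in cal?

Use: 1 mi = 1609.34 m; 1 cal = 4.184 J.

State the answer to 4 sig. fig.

25.22 kN × 1000 = 25220 N
0.5404 mi × 1609.34 = 869.687 m
W = F × d = 25220 N × 869.687 m = 2.19335×10⁷ J
2.19335×10⁷ J ÷ (4.184 J/cal) = 5.24223×10⁶ cal

5.242×10⁶ cal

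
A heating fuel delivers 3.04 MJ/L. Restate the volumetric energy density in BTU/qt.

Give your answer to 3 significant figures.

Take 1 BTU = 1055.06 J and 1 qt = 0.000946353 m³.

3.04 MJ/L × 1000000 J/MJ ÷ 0.001 m³/L = 3.04×10⁹ J/m³
3.04×10⁹ J/m³ ÷ 1055.06 J/BTU × 0.000946353 m³/qt = 2726.78 BTU/qt

2730 BTU/qt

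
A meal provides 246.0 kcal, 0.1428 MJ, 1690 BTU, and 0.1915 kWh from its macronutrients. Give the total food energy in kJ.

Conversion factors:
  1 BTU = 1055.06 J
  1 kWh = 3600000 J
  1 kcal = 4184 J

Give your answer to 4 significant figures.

3645 kJ

246.0 kcal × 4184 = 1.02926×10⁶ J
0.1428 MJ × 1000000 = 142800 J
1690 BTU × 1055.06 = 1.78305×10⁶ J
0.1915 kWh × 3600000 = 689400 J
Total: 1.02926×10⁶ + 142800 + 1.78305×10⁶ + 689400 = 3.64451×10⁶ J
In kJ: 3.64451×10⁶ / 1000 = 3644.51 kJ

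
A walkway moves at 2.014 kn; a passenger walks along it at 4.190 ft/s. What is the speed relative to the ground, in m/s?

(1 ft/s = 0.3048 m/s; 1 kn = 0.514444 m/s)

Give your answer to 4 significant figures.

2.014 kn × 0.514444 → 1.03609 m/s
4.190 ft/s × 0.3048 → 1.27711 m/s
Total: 1.03609 + 1.27711 = 2.3132 m/s

2.313 m/s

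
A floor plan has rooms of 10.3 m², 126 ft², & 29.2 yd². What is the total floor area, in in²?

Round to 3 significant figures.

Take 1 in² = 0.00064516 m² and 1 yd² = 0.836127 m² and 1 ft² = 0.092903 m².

7.20×10⁴ in²

10.3 m² (already m²)
126 ft² × 0.092903 = 11.7058 m²
29.2 yd² × 0.836127 = 24.4149 m²
Total: 10.3 + 11.7058 + 24.4149 = 46.4207 m²
In in²: 46.4207 / 0.00064516 = 71952.2 in²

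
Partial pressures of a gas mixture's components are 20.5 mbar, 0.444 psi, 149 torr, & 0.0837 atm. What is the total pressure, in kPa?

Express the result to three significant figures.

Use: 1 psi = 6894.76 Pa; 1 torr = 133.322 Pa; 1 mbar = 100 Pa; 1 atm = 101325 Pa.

33.5 kPa

20.5 mbar × 100 = 2050 Pa
0.444 psi × 6894.76 = 3061.27 Pa
149 torr × 133.322 = 19865 Pa
0.0837 atm × 101325 = 8480.9 Pa
Total: 2050 + 3061.27 + 19865 + 8480.9 = 33457.2 Pa
In kPa: 33457.2 / 1000 = 33.4572 kPa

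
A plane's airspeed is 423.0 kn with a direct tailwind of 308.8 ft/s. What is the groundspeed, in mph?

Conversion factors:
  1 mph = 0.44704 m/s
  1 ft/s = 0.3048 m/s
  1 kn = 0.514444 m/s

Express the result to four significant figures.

423.0 kn × 0.514444 = 217.61 m/s
308.8 ft/s × 0.3048 = 94.1222 m/s
Sum: 217.61 + 94.1222 = 311.732 m/s
In mph: 311.732 / 0.44704 = 697.325 mph

697.3 mph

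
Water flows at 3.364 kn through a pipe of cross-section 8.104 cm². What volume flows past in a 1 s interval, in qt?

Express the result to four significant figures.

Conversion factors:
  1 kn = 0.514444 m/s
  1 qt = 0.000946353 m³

3.364 kn × 0.514444 → 1.73059 m/s
8.104 cm² × 0.0001 → 8.104×10⁻⁴ m²
V = v × A × t = 1.73059 m/s × 8.104×10⁻⁴ m² × 1 s = 0.00140247 m³
0.00140247 m³ ÷ (0.000946353 m³/qt) = 1.48197 qt

1.482 qt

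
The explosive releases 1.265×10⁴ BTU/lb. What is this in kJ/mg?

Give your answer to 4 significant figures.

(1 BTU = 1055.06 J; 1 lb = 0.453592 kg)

1.265×10⁴ BTU/lb × 1055.06 J/BTU ÷ 0.453592 kg/lb = 2.9424×10⁷ J/kg
2.9424×10⁷ J/kg ÷ 1000 J/kJ × 10⁻⁶ kg/mg = 0.029424 kJ/mg

0.02942 kJ/mg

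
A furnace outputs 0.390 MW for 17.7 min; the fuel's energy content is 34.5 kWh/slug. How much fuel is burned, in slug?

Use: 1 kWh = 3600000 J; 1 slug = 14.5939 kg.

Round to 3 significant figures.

3.33 slug

0.390 MW → 390000 W
17.7 min → 1062 s
E = P × t = 390000 × 1062 = 4.1418×10⁸ J
34.5 kWh/slug → 8.51041×10⁶ J/kg
m = E / e_s = 4.1418×10⁸ / 8.51041×10⁶ = 48.6675 kg
In slug: 48.6675 / 14.5939 = 3.33478 slug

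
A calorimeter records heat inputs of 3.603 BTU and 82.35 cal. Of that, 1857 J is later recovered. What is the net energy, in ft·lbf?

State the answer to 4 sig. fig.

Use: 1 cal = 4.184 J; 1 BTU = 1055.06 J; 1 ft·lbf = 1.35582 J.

1688 ft·lbf

3.603 BTU × 1055.06 = 3801.38 J
82.35 cal × 4.184 = 344.552 J
1857 J (already J)
Sum: 3801.38 + 344.552 − 1857 = 2288.93 J
In ft·lbf: 2288.93 / 1.35582 = 1688.23 ft·lbf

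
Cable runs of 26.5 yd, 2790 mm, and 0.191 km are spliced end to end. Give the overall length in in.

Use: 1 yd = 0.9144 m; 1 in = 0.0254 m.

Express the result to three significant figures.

26.5 yd × 0.9144 = 24.2316 m
2790 mm × 0.001 = 2.79 m
0.191 km × 1000 = 191 m
Combined: 24.2316 + 2.79 + 191 = 218.022 m
In in: 218.022 / 0.0254 = 8583.54 in

8580 in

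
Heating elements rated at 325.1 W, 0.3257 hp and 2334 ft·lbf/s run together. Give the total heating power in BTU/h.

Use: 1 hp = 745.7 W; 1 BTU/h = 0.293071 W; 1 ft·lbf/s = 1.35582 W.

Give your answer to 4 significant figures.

325.1 W (already W)
0.3257 hp × 745.7 = 242.874 W
2334 ft·lbf/s × 1.35582 = 3164.48 W
Total: 325.1 + 242.874 + 3164.48 = 3732.45 W
In BTU/h: 3732.45 / 0.293071 = 12735.7 BTU/h

1.274×10⁴ BTU/h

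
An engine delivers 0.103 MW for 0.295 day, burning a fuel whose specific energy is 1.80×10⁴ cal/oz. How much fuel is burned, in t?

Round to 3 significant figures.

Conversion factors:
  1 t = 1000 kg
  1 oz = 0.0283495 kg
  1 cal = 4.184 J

0.103 MW → 103000 W
0.295 day → 25488 s
E = P × t = 103000 × 25488 = 2.62526×10⁹ J
1.80×10⁴ cal/oz → 2.65655×10⁶ J/kg
m = E / e_s = 2.62526×10⁹ / 2.65655×10⁶ = 988.222 kg
In t: 988.222 / 1000 = 0.988222 t

0.988 t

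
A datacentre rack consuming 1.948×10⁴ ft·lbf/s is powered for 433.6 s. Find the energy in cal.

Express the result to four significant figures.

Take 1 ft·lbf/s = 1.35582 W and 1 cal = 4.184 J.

1.948×10⁴ ft·lbf/s × 1.35582 = 26411.4 W
E = P × t = 26411.4 W × 433.6 s = 1.1452×10⁷ J
1.1452×10⁷ J ÷ (4.184 J/cal) = 2.73709×10⁶ cal

2.737×10⁶ cal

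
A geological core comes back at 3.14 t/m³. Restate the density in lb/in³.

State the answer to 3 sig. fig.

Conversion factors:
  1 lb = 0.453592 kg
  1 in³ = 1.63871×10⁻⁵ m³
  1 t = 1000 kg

3.14 t/m³ × 1000 kg/t = 3140 kg/m³
3140 kg/m³ ÷ 0.453592 kg/lb × 1.63871×10⁻⁵ m³/in³ = 0.11344 lb/in³

0.113 lb/in³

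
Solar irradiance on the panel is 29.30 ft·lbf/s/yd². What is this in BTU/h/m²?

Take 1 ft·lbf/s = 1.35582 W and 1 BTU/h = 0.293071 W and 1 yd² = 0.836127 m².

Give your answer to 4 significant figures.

162.1 BTU/h/m²

29.30 ft·lbf/s/yd² × 1.35582 W/ft·lbf/s ÷ 0.836127 m²/yd² = 47.5114 W/m²
47.5114 W/m² ÷ 0.293071 W/BTU/h = 162.116 BTU/h/m²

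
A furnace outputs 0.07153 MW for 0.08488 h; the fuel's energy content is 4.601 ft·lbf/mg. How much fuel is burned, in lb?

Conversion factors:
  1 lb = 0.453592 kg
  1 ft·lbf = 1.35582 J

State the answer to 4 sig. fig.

0.07153 MW → 71530 W
0.08488 h → 305.568 s
E = P × t = 71530 × 305.568 = 2.18573×10⁷ J
4.601 ft·lbf/mg → 6.23813×10⁶ J/kg
m = E / e_s = 2.18573×10⁷ / 6.23813×10⁶ = 3.50382 kg
In lb: 3.50382 / 0.453592 = 7.72461 lb

7.725 lb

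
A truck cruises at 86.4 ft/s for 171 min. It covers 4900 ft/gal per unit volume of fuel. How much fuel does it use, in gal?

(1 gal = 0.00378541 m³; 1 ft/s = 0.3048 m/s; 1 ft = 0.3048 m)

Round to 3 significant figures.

86.4 ft/s → 26.3347 m/s
171 min → 10260 s
d = v × t = 26.3347 × 10260 = 270194 m
4900 ft/gal → 394546 m/m³
V = d / (distance per unit fuel) = 270194 / 394546 = 0.684823 m³
In gal: 0.684823 / 0.00378541 = 180.911 gal

181 gal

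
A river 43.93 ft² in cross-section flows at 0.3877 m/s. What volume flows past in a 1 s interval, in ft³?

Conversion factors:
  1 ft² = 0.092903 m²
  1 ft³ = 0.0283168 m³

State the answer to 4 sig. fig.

43.93 ft² × 0.092903 → 4.08123 m²
V = v × A × t = 0.3877 m/s × 4.08123 m² × 1 s = 1.58229 m³
1.58229 m³ ÷ (0.0283168 m³/ft³) = 55.8781 ft³

55.88 ft³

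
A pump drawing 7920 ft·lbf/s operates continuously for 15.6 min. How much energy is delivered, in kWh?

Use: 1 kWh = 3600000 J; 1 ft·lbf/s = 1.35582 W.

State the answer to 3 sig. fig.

7920 ft·lbf/s × 1.35582 → 10738.1 W
15.6 min × 60 → 936 s
E = P × t = 10738.1 W × 936 s = 1.00509×10⁷ J
1.00509×10⁷ J ÷ (3600000 J/kWh) = 2.79192 kWh

2.79 kWh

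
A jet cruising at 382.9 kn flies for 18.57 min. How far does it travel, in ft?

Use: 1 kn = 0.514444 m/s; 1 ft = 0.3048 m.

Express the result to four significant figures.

382.9 kn × 0.514444 → 196.981 m/s
18.57 min × 60 → 1114.2 s
d = v × t = 196.981 m/s × 1114.2 s = 219476 m
219476 m ÷ (0.3048 m/ft) = 720066 ft

7.201×10⁵ ft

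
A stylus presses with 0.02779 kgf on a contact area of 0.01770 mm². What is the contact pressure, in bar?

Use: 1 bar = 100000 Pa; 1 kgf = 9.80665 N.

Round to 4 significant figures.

154.0 bar

0.02779 kgf × 9.80665 → 0.272527 N
0.01770 mm² × 10⁻⁶ → 1.77×10⁻⁸ m²
P = F / A = 0.272527 N / 1.77×10⁻⁸ m² = 1.5397×10⁷ Pa
1.5397×10⁷ Pa ÷ (100000 Pa/bar) = 153.97 bar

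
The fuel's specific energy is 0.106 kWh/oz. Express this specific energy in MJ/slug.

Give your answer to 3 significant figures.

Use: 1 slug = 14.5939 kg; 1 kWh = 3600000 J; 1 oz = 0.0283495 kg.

0.106 kWh/oz × 3600000 J/kWh ÷ 0.0283495 kg/oz = 1.34606×10⁷ J/kg
1.34606×10⁷ J/kg ÷ 1000000 J/MJ × 14.5939 kg/slug = 196.443 MJ/slug

196 MJ/slug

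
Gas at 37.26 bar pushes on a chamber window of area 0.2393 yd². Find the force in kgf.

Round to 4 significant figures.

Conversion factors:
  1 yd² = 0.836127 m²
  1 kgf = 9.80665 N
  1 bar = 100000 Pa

37.26 bar × 100000 = 3.726×10⁶ Pa
0.2393 yd² × 0.836127 = 0.200085 m²
F = P × A = 3.726×10⁶ Pa × 0.200085 m² = 745517 N
745517 N ÷ (9.80665 N/kgf) = 76021.6 kgf

7.602×10⁴ kgf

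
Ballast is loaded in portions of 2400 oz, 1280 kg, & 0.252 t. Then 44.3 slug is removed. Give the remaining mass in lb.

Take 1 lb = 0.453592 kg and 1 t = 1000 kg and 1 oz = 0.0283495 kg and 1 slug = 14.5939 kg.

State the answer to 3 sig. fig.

2400 oz × 0.0283495 → 68.0388 kg
1280 kg (already kg)
0.252 t × 1000 → 252 kg
44.3 slug × 14.5939 → 646.51 kg
Net: 68.0388 + 1280 + 252 − 646.51 = 953.529 kg
In lb: 953.529 / 0.453592 = 2102.17 lb

2100 lb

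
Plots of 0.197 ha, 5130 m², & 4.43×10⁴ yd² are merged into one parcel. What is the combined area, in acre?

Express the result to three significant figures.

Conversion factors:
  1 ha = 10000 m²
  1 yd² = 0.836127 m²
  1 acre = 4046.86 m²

10.9 acre

0.197 ha × 10000 → 1970 m²
5130 m² (already m²)
4.43×10⁴ yd² × 0.836127 → 37040.4 m²
Sum: 1970 + 5130 + 37040.4 = 44140.4 m²
In acre: 44140.4 / 4046.86 = 10.9073 acre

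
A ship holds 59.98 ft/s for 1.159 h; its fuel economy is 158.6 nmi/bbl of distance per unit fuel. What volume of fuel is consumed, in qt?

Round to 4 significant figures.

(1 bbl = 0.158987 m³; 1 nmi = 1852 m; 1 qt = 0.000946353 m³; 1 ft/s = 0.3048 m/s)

43.63 qt

59.98 ft/s → 18.2819 m/s
1.159 h → 4172.4 s
d = v × t = 18.2819 × 4172.4 = 76279.4 m
158.6 nmi/bbl → 1.84749×10⁶ m/m³
V = d / (distance per unit fuel) = 76279.4 / 1.84749×10⁶ = 0.0412881 m³
In qt: 0.0412881 / 0.000946353 = 43.6286 qt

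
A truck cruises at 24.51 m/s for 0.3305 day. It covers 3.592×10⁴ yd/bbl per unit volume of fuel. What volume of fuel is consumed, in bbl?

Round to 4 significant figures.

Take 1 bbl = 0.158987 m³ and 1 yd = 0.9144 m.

0.3305 day → 28555.2 s
d = v × t = 24.51 × 28555.2 = 699888 m
3.592×10⁴ yd/bbl → 206591 m/m³
V = d / (distance per unit fuel) = 699888 / 206591 = 3.3878 m³
In bbl: 3.3878 / 0.158987 = 21.3087 bbl

21.31 bbl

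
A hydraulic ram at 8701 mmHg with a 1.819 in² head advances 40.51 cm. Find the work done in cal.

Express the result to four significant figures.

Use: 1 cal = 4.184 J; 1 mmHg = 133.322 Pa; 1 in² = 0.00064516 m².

131.8 cal

8701 mmHg → 1.16003×10⁶ Pa
1.819 in² → 0.00117355 m²
F = P × A = 1.16003×10⁶ × 0.00117355 = 1361.35 N
40.51 cm → 0.4051 m
W = F × d = 1361.35 × 0.4051 = 551.483 J
In cal: 551.483 / 4.184 = 131.808 cal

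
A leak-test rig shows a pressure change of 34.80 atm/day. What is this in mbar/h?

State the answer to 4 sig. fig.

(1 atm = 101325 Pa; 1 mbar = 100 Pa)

1469 mbar/h

34.80 atm/day × 101325 Pa/atm ÷ 86400 s/day = 40.8115 Pa/s
40.8115 Pa/s ÷ 100 Pa/mbar × 3600 s/h = 1469.21 mbar/h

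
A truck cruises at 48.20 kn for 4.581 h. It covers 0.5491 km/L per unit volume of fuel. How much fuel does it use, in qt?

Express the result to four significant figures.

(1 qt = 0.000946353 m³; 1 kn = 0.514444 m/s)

786.9 qt

48.20 kn → 24.7962 m/s
4.581 h → 16491.6 s
d = v × t = 24.7962 × 16491.6 = 408929 m
0.5491 km/L → 549100 m/m³
V = d / (distance per unit fuel) = 408929 / 549100 = 0.744726 m³
In qt: 0.744726 / 0.000946353 = 786.943 qt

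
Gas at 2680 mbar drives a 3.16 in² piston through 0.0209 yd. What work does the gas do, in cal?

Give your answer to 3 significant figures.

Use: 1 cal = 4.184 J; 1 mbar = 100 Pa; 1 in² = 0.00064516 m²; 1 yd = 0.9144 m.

2680 mbar → 268000 Pa
3.16 in² → 0.00203871 m²
F = P × A = 268000 × 0.00203871 = 546.374 N
0.0209 yd → 0.019111 m
W = F × d = 546.374 × 0.019111 = 10.4418 J
In cal: 10.4418 / 4.184 = 2.49565 cal

2.50 cal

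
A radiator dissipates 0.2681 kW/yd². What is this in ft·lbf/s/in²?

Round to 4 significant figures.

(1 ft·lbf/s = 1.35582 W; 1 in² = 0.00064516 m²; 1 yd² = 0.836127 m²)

0.1526 ft·lbf/s/in²

0.2681 kW/yd² × 1000 W/kW ÷ 0.836127 m²/yd² = 320.645 W/m²
320.645 W/m² ÷ 1.35582 W/ft·lbf/s × 0.00064516 m²/in² = 0.152577 ft·lbf/s/in²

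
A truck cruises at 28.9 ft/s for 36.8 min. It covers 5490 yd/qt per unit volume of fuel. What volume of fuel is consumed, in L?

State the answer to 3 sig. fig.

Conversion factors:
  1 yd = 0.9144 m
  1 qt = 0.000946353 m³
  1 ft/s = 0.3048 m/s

28.9 ft/s → 8.80872 m/s
36.8 min → 2208 s
d = v × t = 8.80872 × 2208 = 19449.7 m
5490 yd/qt → 5.30463×10⁶ m/m³
V = d / (distance per unit fuel) = 19449.7 / 5.30463×10⁶ = 0.00366655 m³
In L: 0.00366655 / 0.001 = 3.66655 L

3.67 L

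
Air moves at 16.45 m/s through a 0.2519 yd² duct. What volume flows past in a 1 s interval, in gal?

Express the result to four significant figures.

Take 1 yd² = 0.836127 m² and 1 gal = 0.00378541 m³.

915.3 gal

0.2519 yd² × 0.836127 → 0.21062 m²
V = v × A × t = 16.45 m/s × 0.21062 m² × 1 s = 3.4647 m³
3.4647 m³ ÷ (0.00378541 m³/gal) = 915.277 gal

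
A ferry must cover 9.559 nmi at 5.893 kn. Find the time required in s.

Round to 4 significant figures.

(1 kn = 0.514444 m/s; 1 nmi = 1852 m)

9.559 nmi × 1852 = 17703.3 m
5.893 kn × 0.514444 = 3.03162 m/s
t = d / v = 17703.3 m / 3.03162 m/s = 5839.55 s

5840 s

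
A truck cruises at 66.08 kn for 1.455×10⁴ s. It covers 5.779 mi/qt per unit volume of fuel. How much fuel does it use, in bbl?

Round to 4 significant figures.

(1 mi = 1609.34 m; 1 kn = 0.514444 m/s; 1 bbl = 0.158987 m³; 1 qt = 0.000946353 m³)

66.08 kn → 33.9945 m/s
d = v × t = 33.9945 × 14550 = 494620 m
5.779 mi/qt → 9.8276×10⁶ m/m³
V = d / (distance per unit fuel) = 494620 / 9.8276×10⁶ = 0.0503297 m³
In bbl: 0.0503297 / 0.158987 = 0.316565 bbl

0.3166 bbl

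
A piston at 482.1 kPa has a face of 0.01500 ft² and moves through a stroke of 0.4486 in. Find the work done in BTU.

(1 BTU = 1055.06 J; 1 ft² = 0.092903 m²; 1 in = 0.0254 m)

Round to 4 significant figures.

0.007256 BTU

482.1 kPa → 482100 Pa
0.01500 ft² → 0.00139354 m²
F = P × A = 482100 × 0.00139354 = 671.826 N
0.4486 in → 0.0113944 m
W = F × d = 671.826 × 0.0113944 = 7.65505 J
In BTU: 7.65505 / 1055.06 = 0.00725556 BTU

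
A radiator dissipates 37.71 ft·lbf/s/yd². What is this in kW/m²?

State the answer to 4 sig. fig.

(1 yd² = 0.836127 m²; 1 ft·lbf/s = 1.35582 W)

37.71 ft·lbf/s/yd² × 1.35582 W/ft·lbf/s ÷ 0.836127 m²/yd² = 61.1486 W/m²
61.1486 W/m² ÷ 1000 W/kW = 0.0611486 kW/m²

0.06115 kW/m²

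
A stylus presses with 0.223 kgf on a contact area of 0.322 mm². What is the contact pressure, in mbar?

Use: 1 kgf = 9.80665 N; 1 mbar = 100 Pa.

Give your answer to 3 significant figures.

0.223 kgf × 9.80665 → 2.18688 N
0.322 mm² × 10⁻⁶ → 3.22×10⁻⁷ m²
P = F / A = 2.18688 N / 3.22×10⁻⁷ m² = 6.79155×10⁶ Pa
6.79155×10⁶ Pa ÷ (100 Pa/mbar) = 67915.5 mbar

6.79×10⁴ mbar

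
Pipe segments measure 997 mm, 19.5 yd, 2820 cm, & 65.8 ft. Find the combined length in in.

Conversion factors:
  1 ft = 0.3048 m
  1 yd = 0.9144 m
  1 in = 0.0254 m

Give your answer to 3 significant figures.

2640 in

997 mm × 0.001 = 0.997 m
19.5 yd × 0.9144 = 17.8308 m
2820 cm × 0.01 = 28.2 m
65.8 ft × 0.3048 = 20.0558 m
Sum: 0.997 + 17.8308 + 28.2 + 20.0558 = 67.0836 m
In in: 67.0836 / 0.0254 = 2641.09 in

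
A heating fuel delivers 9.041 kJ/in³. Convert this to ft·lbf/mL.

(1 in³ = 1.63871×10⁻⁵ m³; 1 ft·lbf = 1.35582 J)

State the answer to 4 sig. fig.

9.041 kJ/in³ × 1000 J/kJ ÷ 1.63871×10⁻⁵ m³/in³ = 5.51714×10⁸ J/m³
5.51714×10⁸ J/m³ ÷ 1.35582 J/ft·lbf × 10⁻⁶ m³/mL = 406.923 ft·lbf/mL

406.9 ft·lbf/mL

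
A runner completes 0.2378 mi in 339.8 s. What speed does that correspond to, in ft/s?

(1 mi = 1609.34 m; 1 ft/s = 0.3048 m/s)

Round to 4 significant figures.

3.695 ft/s

0.2378 mi × 1609.34 → 382.701 m
v = d / t = 382.701 m / 339.8 s = 1.12625 m/s
1.12625 m/s ÷ (0.3048 m/s/ft/s) = 3.69505 ft/s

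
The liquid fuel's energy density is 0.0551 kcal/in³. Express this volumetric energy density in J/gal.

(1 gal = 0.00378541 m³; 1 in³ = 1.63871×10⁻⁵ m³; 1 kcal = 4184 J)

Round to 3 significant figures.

0.0551 kcal/in³ × 4184 J/kcal ÷ 1.63871×10⁻⁵ m³/in³ = 1.40683×10⁷ J/m³
1.40683×10⁷ J/m³ × 0.00378541 m³/gal = 53254.3 J/gal

5.33×10⁴ J/gal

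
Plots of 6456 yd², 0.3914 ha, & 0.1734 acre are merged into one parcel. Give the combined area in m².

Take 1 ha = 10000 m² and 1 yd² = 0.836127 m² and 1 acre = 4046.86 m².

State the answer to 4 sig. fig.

1.001×10⁴ m²

6456 yd² × 0.836127 = 5398.04 m²
0.3914 ha × 10000 = 3914 m²
0.1734 acre × 4046.86 = 701.726 m²
Total: 5398.04 + 3914 + 701.726 = 10013.8 m²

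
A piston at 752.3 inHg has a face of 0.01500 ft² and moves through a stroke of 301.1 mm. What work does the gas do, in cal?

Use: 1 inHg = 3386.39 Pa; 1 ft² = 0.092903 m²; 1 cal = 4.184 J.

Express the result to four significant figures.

255.5 cal

752.3 inHg → 2.54758×10⁶ Pa
0.01500 ft² → 0.00139354 m²
F = P × A = 2.54758×10⁶ × 0.00139354 = 3550.15 N
301.1 mm → 0.3011 m
W = F × d = 3550.15 × 0.3011 = 1068.95 J
In cal: 1068.95 / 4.184 = 255.485 cal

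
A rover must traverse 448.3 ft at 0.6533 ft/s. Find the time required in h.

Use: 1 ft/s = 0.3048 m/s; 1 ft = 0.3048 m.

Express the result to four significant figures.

448.3 ft × 0.3048 → 136.642 m
0.6533 ft/s × 0.3048 → 0.199126 m/s
t = d / v = 136.642 m / 0.199126 m/s = 686.209 s
686.209 s ÷ (3600 s/h) = 0.190614 h

0.1906 h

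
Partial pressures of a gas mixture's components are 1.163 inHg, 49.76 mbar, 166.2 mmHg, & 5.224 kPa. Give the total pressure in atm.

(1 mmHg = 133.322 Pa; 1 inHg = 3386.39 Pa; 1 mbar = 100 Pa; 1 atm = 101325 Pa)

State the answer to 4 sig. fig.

1.163 inHg × 3386.39 = 3938.37 Pa
49.76 mbar × 100 = 4976 Pa
166.2 mmHg × 133.322 = 22158.1 Pa
5.224 kPa × 1000 = 5224 Pa
Total: 3938.37 + 4976 + 22158.1 + 5224 = 36296.5 Pa
In atm: 36296.5 / 101325 = 0.358219 atm

0.3582 atm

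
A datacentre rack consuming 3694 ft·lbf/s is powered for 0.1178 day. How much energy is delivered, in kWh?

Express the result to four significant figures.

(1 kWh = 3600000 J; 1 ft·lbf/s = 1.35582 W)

3694 ft·lbf/s × 1.35582 → 5008.4 W
0.1178 day × 86400 → 10177.9 s
E = P × t = 5008.4 W × 10177.9 s = 5.0975×10⁷ J
5.0975×10⁷ J ÷ (3600000 J/kWh) = 14.1597 kWh

14.16 kWh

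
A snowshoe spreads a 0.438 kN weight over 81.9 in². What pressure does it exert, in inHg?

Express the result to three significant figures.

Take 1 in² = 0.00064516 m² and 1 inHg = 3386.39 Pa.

0.438 kN × 1000 = 438 N
81.9 in² × 0.00064516 = 0.0528386 m²
P = F / A = 438 N / 0.0528386 m² = 8289.39 Pa
8289.39 Pa ÷ (3386.39 Pa/inHg) = 2.44785 inHg

2.45 inHg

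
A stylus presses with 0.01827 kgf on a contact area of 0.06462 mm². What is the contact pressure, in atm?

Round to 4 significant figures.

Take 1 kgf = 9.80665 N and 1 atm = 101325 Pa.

27.36 atm

0.01827 kgf × 9.80665 → 0.179167 N
0.06462 mm² × 10⁻⁶ → 6.462×10⁻⁸ m²
P = F / A = 0.179167 N / 6.462×10⁻⁸ m² = 2.77262×10⁶ Pa
2.77262×10⁶ Pa ÷ (101325 Pa/atm) = 27.3636 atm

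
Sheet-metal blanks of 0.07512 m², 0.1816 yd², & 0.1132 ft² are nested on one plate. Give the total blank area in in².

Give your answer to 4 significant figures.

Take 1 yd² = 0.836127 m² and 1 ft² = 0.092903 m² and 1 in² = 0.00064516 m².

368.1 in²

0.07512 m² (already m²)
0.1816 yd² × 0.836127 → 0.151841 m²
0.1132 ft² × 0.092903 → 0.0105166 m²
Total: 0.07512 + 0.151841 + 0.0105166 = 0.237478 m²
In in²: 0.237478 / 0.00064516 = 368.092 in²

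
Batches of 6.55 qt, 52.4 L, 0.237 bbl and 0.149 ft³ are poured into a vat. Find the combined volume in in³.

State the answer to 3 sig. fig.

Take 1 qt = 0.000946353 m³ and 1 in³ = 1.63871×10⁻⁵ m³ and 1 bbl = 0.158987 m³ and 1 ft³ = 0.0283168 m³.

6130 in³

6.55 qt × 0.000946353 = 0.00619861 m³
52.4 L × 0.001 = 0.0524 m³
0.237 bbl × 0.158987 = 0.0376799 m³
0.149 ft³ × 0.0283168 = 0.0042192 m³
Combined: 0.00619861 + 0.0524 + 0.0376799 + 0.0042192 = 0.100498 m³
In in³: 0.100498 / 1.63871×10⁻⁵ = 6132.75 in³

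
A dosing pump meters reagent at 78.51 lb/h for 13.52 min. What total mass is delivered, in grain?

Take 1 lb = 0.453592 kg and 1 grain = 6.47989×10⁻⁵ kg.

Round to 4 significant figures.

78.51 lb/h → 0.00989209 kg/s
13.52 min → 811.2 s
m = ṁ × t = 0.00989209 × 811.2 = 8.02446 kg
In grain: 8.02446 / 6.47989×10⁻⁵ = 123836 grain

1.238×10⁵ grain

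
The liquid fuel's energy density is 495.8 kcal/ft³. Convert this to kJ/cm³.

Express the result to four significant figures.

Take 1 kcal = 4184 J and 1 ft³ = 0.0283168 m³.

495.8 kcal/ft³ × 4184 J/kcal ÷ 0.0283168 m³/ft³ = 7.32578×10⁷ J/m³
7.32578×10⁷ J/m³ ÷ 1000 J/kJ × 10⁻⁶ m³/cm³ = 0.0732578 kJ/cm³

0.07326 kJ/cm³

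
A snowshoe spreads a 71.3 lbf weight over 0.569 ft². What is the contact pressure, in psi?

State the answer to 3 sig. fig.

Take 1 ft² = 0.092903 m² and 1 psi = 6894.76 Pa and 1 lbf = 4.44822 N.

71.3 lbf × 4.44822 = 317.158 N
0.569 ft² × 0.092903 = 0.0528618 m²
P = F / A = 317.158 N / 0.0528618 m² = 5999.76 Pa
5999.76 Pa ÷ (6894.76 Pa/psi) = 0.870191 psi

0.870 psi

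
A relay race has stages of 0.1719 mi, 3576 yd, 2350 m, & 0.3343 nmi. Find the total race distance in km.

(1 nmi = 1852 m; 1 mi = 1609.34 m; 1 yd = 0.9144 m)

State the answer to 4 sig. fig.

6.516 km

0.1719 mi × 1609.34 = 276.646 m
3576 yd × 0.9144 = 3269.89 m
2350 m (already m)
0.3343 nmi × 1852 = 619.124 m
Total: 276.646 + 3269.89 + 2350 + 619.124 = 6515.66 m
In km: 6515.66 / 1000 = 6.51566 km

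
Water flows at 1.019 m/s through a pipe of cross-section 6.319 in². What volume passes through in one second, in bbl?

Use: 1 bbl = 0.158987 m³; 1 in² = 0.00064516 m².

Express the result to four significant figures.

0.02613 bbl

6.319 in² × 0.00064516 → 0.00407677 m²
V = v × A × t = 1.019 m/s × 0.00407677 m² × 1 s = 0.00415423 m³
0.00415423 m³ ÷ (0.158987 m³/bbl) = 0.0261294 bbl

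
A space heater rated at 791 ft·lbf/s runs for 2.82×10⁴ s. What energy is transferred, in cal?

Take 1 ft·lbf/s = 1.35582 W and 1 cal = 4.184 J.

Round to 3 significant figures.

791 ft·lbf/s × 1.35582 = 1072.45 W
E = P × t = 1072.45 W × 28200 s = 3.02431×10⁷ J
3.02431×10⁷ J ÷ (4.184 J/cal) = 7.22827×10⁶ cal

7.23×10⁶ cal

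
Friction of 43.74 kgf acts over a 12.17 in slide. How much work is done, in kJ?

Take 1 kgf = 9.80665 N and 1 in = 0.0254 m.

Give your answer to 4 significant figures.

43.74 kgf × 9.80665 = 428.943 N
12.17 in × 0.0254 = 0.309118 m
W = F × d = 428.943 N × 0.309118 m = 132.594 J
132.594 J ÷ (1000 J/kJ) = 0.132594 kJ

0.1326 kJ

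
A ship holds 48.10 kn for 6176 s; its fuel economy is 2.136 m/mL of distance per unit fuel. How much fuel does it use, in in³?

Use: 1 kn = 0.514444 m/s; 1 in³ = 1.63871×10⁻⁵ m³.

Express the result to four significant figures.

4366 in³

48.10 kn → 24.7448 m/s
d = v × t = 24.7448 × 6176 = 152824 m
2.136 m/mL → 2.136×10⁶ m/m³
V = d / (distance per unit fuel) = 152824 / 2.136×10⁶ = 0.0715468 m³
In in³: 0.0715468 / 1.63871×10⁻⁵ = 4366.04 in³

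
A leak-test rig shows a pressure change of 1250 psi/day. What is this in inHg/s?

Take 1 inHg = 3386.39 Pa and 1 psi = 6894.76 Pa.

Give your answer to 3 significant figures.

0.0295 inHg/s

1250 psi/day × 6894.76 Pa/psi ÷ 86400 s/day = 99.7506 Pa/s
99.7506 Pa/s ÷ 3386.39 Pa/inHg = 0.0294563 inHg/s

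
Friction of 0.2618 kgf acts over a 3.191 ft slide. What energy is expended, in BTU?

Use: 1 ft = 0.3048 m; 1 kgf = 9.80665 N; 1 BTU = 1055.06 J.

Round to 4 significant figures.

0.2618 kgf × 9.80665 = 2.56738 N
3.191 ft × 0.3048 = 0.972617 m
W = F × d = 2.56738 N × 0.972617 m = 2.49708 J
2.49708 J ÷ (1055.06 J/BTU) = 0.00236677 BTU

0.002367 BTU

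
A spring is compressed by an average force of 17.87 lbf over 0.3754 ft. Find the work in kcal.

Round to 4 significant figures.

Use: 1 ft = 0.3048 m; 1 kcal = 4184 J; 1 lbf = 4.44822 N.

0.002174 kcal

17.87 lbf × 4.44822 → 79.4897 N
0.3754 ft × 0.3048 → 0.114422 m
W = F × d = 79.4897 N × 0.114422 m = 9.09537 J
9.09537 J ÷ (4184 J/kcal) = 0.00217385 kcal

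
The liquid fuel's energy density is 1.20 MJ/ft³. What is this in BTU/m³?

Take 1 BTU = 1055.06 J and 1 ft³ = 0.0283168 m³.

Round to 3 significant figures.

1.20 MJ/ft³ × 1000000 J/MJ ÷ 0.0283168 m³/ft³ = 4.23777×10⁷ J/m³
4.23777×10⁷ J/m³ ÷ 1055.06 J/BTU = 40166.2 BTU/m³

4.02×10⁴ BTU/m³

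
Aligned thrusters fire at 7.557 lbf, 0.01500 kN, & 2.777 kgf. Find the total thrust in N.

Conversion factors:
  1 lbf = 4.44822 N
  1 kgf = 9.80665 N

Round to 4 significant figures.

7.557 lbf × 4.44822 → 33.6152 N
0.01500 kN × 1000 → 15 N
2.777 kgf × 9.80665 → 27.2331 N
Sum: 33.6152 + 15 + 27.2331 = 75.8483 N

75.85 N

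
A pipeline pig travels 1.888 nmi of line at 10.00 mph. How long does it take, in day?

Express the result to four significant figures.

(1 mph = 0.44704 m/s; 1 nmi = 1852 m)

1.888 nmi × 1852 = 3496.58 m
10.00 mph × 0.44704 = 4.4704 m/s
t = d / v = 3496.58 m / 4.4704 m/s = 782.163 s
782.163 s ÷ (86400 s/day) = 0.00905281 day

0.009053 day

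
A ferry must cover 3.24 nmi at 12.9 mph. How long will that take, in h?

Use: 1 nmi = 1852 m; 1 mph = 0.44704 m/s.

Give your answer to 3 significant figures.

0.289 h

3.24 nmi × 1852 = 6000.48 m
12.9 mph × 0.44704 = 5.76682 m/s
t = d / v = 6000.48 m / 5.76682 m/s = 1040.52 s
1040.52 s ÷ (3600 s/h) = 0.289033 h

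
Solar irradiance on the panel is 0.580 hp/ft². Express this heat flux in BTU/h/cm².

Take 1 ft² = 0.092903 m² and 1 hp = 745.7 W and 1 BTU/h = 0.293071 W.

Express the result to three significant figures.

1.59 BTU/h/cm²

0.580 hp/ft² × 745.7 W/hp ÷ 0.092903 m²/ft² = 4655.46 W/m²
4655.46 W/m² ÷ 0.293071 W/BTU/h × 0.0001 m²/cm² = 1.58851 BTU/h/cm²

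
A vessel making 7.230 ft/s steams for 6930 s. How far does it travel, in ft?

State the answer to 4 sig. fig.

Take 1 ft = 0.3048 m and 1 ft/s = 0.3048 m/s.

5.010×10⁴ ft

7.230 ft/s × 0.3048 → 2.2037 m/s
d = v × t = 2.2037 m/s × 6930 s = 15271.6 m
15271.6 m ÷ (0.3048 m/ft) = 50103.7 ft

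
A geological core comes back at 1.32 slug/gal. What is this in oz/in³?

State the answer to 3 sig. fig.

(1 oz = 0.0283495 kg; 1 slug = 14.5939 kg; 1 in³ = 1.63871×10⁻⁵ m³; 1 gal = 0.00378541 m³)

2.94 oz/in³

1.32 slug/gal × 14.5939 kg/slug ÷ 0.00378541 m³/gal = 5089 kg/m³
5089 kg/m³ ÷ 0.0283495 kg/oz × 1.63871×10⁻⁵ m³/in³ = 2.94164 oz/in³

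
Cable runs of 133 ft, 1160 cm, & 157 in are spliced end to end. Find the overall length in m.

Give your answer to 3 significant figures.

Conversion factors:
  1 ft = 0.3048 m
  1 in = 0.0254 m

133 ft × 0.3048 → 40.5384 m
1160 cm × 0.01 → 11.6 m
157 in × 0.0254 → 3.9878 m
Sum: 40.5384 + 11.6 + 3.9878 = 56.1262 m

56.1 m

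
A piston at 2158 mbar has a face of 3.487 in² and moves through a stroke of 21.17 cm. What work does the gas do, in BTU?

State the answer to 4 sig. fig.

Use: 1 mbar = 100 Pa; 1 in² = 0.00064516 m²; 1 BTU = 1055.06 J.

2158 mbar → 215800 Pa
3.487 in² → 0.00224967 m²
F = P × A = 215800 × 0.00224967 = 485.479 N
21.17 cm → 0.2117 m
W = F × d = 485.479 × 0.2117 = 102.776 J
In BTU: 102.776 / 1055.06 = 0.0974125 BTU

0.09741 BTU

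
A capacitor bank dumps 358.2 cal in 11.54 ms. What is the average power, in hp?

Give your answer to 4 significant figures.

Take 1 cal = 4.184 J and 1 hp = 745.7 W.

358.2 cal × 4.184 → 1498.71 J
11.54 ms × 0.001 → 0.01154 s
P = E / t = 1498.71 J / 0.01154 s = 129871 W
129871 W ÷ (745.7 W/hp) = 174.16 hp

174.2 hp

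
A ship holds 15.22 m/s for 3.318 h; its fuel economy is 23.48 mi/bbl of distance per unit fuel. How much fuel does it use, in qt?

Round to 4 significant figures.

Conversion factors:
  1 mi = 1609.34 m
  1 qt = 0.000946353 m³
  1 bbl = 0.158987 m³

808.3 qt

3.318 h → 11944.8 s
d = v × t = 15.22 × 11944.8 = 181800 m
23.48 mi/bbl → 237675 m/m³
V = d / (distance per unit fuel) = 181800 / 237675 = 0.76491 m³
In qt: 0.76491 / 0.000946353 = 808.271 qt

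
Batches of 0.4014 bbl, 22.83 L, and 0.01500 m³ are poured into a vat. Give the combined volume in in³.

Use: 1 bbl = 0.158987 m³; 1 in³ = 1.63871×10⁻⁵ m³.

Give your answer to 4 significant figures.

0.4014 bbl × 0.158987 = 0.0638174 m³
22.83 L × 0.001 = 0.02283 m³
0.01500 m³ (already m³)
Combined: 0.0638174 + 0.02283 + 0.015 = 0.101647 m³
In in³: 0.101647 / 1.63871×10⁻⁵ = 6202.87 in³

6203 in³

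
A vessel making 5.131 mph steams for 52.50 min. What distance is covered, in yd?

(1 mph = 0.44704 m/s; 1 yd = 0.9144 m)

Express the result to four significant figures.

5.131 mph × 0.44704 → 2.29376 m/s
52.50 min × 60 → 3150 s
d = v × t = 2.29376 m/s × 3150 s = 7225.34 m
7225.34 m ÷ (0.9144 m/yd) = 7901.73 yd

7902 yd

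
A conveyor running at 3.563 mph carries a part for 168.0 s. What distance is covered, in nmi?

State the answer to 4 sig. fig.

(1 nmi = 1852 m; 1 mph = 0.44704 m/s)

3.563 mph × 0.44704 = 1.5928 m/s
d = v × t = 1.5928 m/s × 168 s = 267.59 m
267.59 m ÷ (1852 m/nmi) = 0.144487 nmi

0.1445 nmi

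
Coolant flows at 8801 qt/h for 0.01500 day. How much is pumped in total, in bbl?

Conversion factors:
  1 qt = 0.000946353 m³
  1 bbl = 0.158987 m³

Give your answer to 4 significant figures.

8801 qt/h → 0.00231357 m³/s
0.01500 day → 1296 s
V = Q × t = 0.00231357 × 1296 = 2.99839 m³
In bbl: 2.99839 / 0.158987 = 18.8593 bbl

18.86 bbl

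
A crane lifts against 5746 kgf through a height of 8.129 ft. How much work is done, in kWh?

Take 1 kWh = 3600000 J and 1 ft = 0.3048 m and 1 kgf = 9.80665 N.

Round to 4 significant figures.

0.03878 kWh

5746 kgf × 9.80665 = 56349 N
8.129 ft × 0.3048 = 2.47772 m
W = F × d = 56349 N × 2.47772 m = 139617 J
139617 J ÷ (3600000 J/kWh) = 0.0387825 kWh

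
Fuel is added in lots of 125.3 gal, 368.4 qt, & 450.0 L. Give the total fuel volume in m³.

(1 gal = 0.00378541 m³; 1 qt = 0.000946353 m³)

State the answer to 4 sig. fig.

1.273 m³

125.3 gal × 0.00378541 = 0.474312 m³
368.4 qt × 0.000946353 = 0.348636 m³
450.0 L × 0.001 = 0.45 m³
Combined: 0.474312 + 0.348636 + 0.45 = 1.27295 m³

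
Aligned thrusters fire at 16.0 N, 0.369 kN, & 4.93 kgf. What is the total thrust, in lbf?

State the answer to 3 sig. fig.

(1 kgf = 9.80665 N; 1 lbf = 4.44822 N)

16.0 N (already N)
0.369 kN × 1000 → 369 N
4.93 kgf × 9.80665 → 48.3468 N
Sum: 16 + 369 + 48.3468 = 433.347 N
In lbf: 433.347 / 4.44822 = 97.4203 lbf

97.4 lbf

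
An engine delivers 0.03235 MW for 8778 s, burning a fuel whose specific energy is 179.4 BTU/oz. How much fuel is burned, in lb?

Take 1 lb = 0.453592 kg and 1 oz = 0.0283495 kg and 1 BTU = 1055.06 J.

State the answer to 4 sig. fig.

0.03235 MW → 32350 W
E = P × t = 32350 × 8778 = 2.83968×10⁸ J
179.4 BTU/oz → 6.67658×10⁶ J/kg
m = E / e_s = 2.83968×10⁸ / 6.67658×10⁶ = 42.532 kg
In lb: 42.532 / 0.453592 = 93.7671 lb

93.77 lb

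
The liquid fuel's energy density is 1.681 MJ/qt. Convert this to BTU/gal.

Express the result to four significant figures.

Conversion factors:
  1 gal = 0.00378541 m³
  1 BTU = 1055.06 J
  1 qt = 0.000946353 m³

1.681 MJ/qt × 1000000 J/MJ ÷ 0.000946353 m³/qt = 1.77629×10⁹ J/m³
1.77629×10⁹ J/m³ ÷ 1055.06 J/BTU × 0.00378541 m³/gal = 6373.08 BTU/gal

6373 BTU/gal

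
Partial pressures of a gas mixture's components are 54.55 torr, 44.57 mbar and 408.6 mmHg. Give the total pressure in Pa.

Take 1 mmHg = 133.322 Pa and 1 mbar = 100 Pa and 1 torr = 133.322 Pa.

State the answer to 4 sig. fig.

6.621×10⁴ Pa

54.55 torr × 133.322 = 7272.72 Pa
44.57 mbar × 100 = 4457 Pa
408.6 mmHg × 133.322 = 54475.4 Pa
Sum: 7272.72 + 4457 + 54475.4 = 66205.1 Pa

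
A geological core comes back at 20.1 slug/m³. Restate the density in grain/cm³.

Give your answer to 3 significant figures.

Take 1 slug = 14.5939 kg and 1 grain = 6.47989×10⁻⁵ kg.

20.1 slug/m³ × 14.5939 kg/slug = 293.337 kg/m³
293.337 kg/m³ ÷ 6.47989×10⁻⁵ kg/grain × 10⁻⁶ m³/cm³ = 4.52688 grain/cm³

4.53 grain/cm³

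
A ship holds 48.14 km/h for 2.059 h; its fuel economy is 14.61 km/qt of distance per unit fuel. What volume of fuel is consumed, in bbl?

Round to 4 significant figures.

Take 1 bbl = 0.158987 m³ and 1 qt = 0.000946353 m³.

48.14 km/h → 13.3722 m/s
2.059 h → 7412.4 s
d = v × t = 13.3722 × 7412.4 = 99120.1 m
14.61 km/qt → 1.54382×10⁷ m/m³
V = d / (distance per unit fuel) = 99120.1 / 1.54382×10⁷ = 0.00642044 m³
In bbl: 0.00642044 / 0.158987 = 0.0403834 bbl

0.04038 bbl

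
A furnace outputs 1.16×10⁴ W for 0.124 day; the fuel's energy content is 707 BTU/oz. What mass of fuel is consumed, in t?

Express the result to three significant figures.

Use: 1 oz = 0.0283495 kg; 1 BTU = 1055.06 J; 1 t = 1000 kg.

0.00472 t

0.124 day → 10713.6 s
E = P × t = 11600 × 10713.6 = 1.24278×10⁸ J
707 BTU/oz → 2.63118×10⁷ J/kg
m = E / e_s = 1.24278×10⁸ / 2.63118×10⁷ = 4.72328 kg
In t: 4.72328 / 1000 = 0.00472328 t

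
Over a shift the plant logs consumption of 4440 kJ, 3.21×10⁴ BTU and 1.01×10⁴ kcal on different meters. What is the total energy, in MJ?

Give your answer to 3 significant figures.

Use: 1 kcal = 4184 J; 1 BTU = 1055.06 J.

80.6 MJ

4440 kJ × 1000 = 4.44×10⁶ J
3.21×10⁴ BTU × 1055.06 = 3.38674×10⁷ J
1.01×10⁴ kcal × 4184 = 4.22584×10⁷ J
Total: 4.44×10⁶ + 3.38674×10⁷ + 4.22584×10⁷ = 8.05658×10⁷ J
In MJ: 8.05658×10⁷ / 1000000 = 80.5658 MJ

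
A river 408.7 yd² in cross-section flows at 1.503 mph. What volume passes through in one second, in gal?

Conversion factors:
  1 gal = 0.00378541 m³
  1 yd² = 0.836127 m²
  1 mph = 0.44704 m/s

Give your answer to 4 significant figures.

1.503 mph × 0.44704 → 0.671901 m/s
408.7 yd² × 0.836127 → 341.725 m²
V = v × A × t = 0.671901 m/s × 341.725 m² × 1 s = 229.605 m³
229.605 m³ ÷ (0.00378541 m³/gal) = 60655.3 gal

6.066×10⁴ gal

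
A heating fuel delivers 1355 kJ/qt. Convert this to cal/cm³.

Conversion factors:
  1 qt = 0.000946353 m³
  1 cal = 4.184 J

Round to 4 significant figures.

1355 kJ/qt × 1000 J/kJ ÷ 0.000946353 m³/qt = 1.43181×10⁹ J/m³
1.43181×10⁹ J/m³ ÷ 4.184 J/cal × 10⁻⁶ m³/cm³ = 342.211 cal/cm³

342.2 cal/cm³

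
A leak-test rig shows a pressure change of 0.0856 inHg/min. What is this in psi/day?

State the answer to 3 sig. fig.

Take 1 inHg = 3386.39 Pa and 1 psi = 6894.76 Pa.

60.5 psi/day

0.0856 inHg/min × 3386.39 Pa/inHg ÷ 60 s/min = 4.83125 Pa/s
4.83125 Pa/s ÷ 6894.76 Pa/psi × 86400 s/day = 60.5416 psi/day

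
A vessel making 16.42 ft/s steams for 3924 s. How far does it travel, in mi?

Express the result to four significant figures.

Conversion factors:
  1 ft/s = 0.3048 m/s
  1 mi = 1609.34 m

12.20 mi

16.42 ft/s × 0.3048 = 5.00482 m/s
d = v × t = 5.00482 m/s × 3924 s = 19638.9 m
19638.9 m ÷ (1609.34 m/mi) = 12.2031 mi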